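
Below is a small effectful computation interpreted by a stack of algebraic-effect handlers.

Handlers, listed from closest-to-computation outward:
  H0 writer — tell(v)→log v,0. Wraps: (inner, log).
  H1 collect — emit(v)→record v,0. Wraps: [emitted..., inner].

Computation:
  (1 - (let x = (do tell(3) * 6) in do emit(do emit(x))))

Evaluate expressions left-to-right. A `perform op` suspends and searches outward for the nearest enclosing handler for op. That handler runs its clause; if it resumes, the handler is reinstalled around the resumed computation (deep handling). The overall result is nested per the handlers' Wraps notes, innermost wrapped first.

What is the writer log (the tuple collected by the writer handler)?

Step-by-step:
tell(3) @ H0 ⇒ log+=3
emit(0) @ H1 ⇒ out+=0
emit(0) @ H1 ⇒ out+=0
H0 returns (1, (3))
H1 returns [0, 0, (1, (3))]
= [0, 0, (1, (3))]

Answer: (3)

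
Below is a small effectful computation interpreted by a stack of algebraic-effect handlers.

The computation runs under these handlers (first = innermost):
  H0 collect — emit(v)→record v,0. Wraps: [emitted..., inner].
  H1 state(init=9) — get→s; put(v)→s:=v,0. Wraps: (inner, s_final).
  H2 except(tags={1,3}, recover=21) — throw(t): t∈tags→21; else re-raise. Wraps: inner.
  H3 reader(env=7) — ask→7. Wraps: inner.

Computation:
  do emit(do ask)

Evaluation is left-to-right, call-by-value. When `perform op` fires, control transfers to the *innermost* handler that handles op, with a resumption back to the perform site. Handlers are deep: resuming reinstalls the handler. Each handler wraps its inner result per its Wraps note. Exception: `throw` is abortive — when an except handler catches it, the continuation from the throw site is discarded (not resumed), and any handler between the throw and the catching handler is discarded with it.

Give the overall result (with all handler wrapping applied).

Working:
ask @ H3 ⇒ 7
emit(7) @ H0 ⇒ out+=7
H0 returns [7, 0]
H1 returns ([7, 0], 9)
H2 returns ([7, 0], 9)
H3 returns ([7, 0], 9)
= ([7, 0], 9)

Answer: ([7, 0], 9)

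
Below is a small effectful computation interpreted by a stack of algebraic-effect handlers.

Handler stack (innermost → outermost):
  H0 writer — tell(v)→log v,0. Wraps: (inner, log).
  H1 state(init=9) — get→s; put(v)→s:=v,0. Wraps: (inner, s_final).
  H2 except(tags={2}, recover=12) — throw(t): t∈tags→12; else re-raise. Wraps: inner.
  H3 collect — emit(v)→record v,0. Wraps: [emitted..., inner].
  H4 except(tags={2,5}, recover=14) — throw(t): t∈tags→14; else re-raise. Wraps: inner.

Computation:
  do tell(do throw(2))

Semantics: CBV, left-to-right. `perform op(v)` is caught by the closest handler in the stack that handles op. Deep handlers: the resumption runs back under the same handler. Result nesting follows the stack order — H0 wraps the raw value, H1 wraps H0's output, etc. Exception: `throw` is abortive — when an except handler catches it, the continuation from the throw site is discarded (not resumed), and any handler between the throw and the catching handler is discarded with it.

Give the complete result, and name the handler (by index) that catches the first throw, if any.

Answer: [12] ; first throw caught by: H2

Working:
throw(2) @ H2 caught ⇒ 12
H3 returns [12]
H4 returns [12]
= [12]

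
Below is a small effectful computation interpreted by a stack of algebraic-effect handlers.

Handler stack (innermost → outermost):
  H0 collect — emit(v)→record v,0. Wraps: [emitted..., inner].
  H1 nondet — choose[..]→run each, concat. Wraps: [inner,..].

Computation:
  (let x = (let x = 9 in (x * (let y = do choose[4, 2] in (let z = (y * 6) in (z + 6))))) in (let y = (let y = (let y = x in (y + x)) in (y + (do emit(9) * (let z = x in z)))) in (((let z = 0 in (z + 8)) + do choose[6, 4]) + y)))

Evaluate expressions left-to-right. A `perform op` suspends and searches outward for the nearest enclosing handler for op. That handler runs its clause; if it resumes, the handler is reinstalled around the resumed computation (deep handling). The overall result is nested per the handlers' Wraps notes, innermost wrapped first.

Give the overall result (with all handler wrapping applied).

Step-by-step:
choose[4, 2] @ H1
  branch[0] choose=4:
    emit(9) @ H0 ⇒ out+=9
    choose[6, 4] @ H1
      branch[0] choose=6:
        H0 returns [9, 554]
        H1 returns [[9, 554]]
      branch[1] choose=4:
        H0 returns [9, 552]
        H1 returns [[9, 552]]
  branch[1] choose=2:
    emit(9) @ H0 ⇒ out+=9
    choose[6, 4] @ H1
      branch[0] choose=6:
        H0 returns [9, 338]
        H1 returns [[9, 338]]
      branch[1] choose=4:
        H0 returns [9, 336]
        H1 returns [[9, 336]]
= [[9, 554], [9, 552], [9, 338], [9, 336]]

Answer: [[9, 554], [9, 552], [9, 338], [9, 336]]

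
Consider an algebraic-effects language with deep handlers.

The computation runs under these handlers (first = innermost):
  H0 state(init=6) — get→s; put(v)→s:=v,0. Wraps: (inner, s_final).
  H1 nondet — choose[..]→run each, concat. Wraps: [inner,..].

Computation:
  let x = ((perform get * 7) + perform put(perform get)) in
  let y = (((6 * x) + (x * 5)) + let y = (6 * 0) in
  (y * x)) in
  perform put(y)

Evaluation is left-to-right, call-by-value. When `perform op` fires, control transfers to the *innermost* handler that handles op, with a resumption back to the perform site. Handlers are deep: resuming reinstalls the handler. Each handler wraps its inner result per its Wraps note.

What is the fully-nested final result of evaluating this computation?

Answer: [(0, 462)]

Working:
get @ H0 ⇒ 6
get @ H0 ⇒ 6
put(6) @ H0 ⇒ s:=6
put(462) @ H0 ⇒ s:=462
H0 returns (0, 462)
H1 returns [(0, 462)]
= [(0, 462)]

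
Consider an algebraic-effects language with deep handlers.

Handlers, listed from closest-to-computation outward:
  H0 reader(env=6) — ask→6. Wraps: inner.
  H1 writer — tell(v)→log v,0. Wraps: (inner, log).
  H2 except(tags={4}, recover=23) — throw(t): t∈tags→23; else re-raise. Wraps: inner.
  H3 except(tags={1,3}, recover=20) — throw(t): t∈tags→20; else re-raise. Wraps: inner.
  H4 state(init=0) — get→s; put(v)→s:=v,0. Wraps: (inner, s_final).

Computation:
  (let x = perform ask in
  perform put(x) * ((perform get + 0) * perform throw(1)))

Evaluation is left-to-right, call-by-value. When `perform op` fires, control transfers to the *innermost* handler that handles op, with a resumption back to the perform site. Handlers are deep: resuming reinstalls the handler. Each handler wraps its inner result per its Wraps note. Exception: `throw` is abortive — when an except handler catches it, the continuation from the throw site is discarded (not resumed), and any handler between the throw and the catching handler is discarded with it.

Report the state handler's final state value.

Answer: 6

Evaluation trace:
ask @ H0 ⇒ 6
put(6) @ H4 ⇒ s:=6
get @ H4 ⇒ 6
throw(1) @ H2 re-raised
throw(1) @ H3 caught ⇒ 20
H4 returns (20, 6)
= (20, 6)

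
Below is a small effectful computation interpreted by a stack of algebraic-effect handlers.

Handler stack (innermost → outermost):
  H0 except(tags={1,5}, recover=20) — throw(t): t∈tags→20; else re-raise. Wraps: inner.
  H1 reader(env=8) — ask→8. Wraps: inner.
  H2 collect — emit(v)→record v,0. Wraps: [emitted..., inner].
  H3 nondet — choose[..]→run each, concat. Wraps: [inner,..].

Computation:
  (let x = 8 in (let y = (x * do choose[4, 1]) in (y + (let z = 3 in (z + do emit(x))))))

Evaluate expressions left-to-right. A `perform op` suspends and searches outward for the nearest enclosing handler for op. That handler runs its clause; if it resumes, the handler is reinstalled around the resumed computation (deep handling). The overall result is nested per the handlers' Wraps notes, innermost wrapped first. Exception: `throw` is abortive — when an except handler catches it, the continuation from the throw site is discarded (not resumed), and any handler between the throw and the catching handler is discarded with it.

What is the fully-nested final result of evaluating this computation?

Answer: [[8, 35], [8, 11]]

Evaluation trace:
choose[4, 1] @ H3
  branch[0] choose=4:
    emit(8) @ H2 ⇒ out+=8
    H0 returns 35
    H1 returns 35
    H2 returns [8, 35]
    H3 returns [[8, 35]]
  branch[1] choose=1:
    emit(8) @ H2 ⇒ out+=8
    H0 returns 11
    H1 returns 11
    H2 returns [8, 11]
    H3 returns [[8, 11]]
= [[8, 35], [8, 11]]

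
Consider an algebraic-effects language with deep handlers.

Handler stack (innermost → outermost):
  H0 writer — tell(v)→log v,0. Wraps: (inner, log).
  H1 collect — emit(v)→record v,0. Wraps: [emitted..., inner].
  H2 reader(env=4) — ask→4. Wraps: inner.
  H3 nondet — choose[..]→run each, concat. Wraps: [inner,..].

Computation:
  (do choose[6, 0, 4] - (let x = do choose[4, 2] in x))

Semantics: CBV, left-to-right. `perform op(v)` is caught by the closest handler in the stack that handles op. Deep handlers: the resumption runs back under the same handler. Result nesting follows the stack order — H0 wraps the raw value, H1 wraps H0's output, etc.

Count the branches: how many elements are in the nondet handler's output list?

Answer: 6

Step-by-step:
choose[6, 0, 4] @ H3
  branch[0] choose=6:
    choose[4, 2] @ H3
      branch[0] choose=4:
        H0 returns (2, ())
        H1 returns [(2, ())]
        H2 returns [(2, ())]
        H3 returns [[(2, ())]]
      branch[1] choose=2:
        H0 returns (4, ())
        H1 returns [(4, ())]
        H2 returns [(4, ())]
        H3 returns [[(4, ())]]
  branch[1] choose=0:
    choose[4, 2] @ H3
      branch[0] choose=4:
        H0 returns (-4, ())
        H1 returns [(-4, ())]
        H2 returns [(-4, ())]
        H3 returns [[(-4, ())]]
      branch[1] choose=2:
        H0 returns (-2, ())
        H1 returns [(-2, ())]
        H2 returns [(-2, ())]
        H3 returns [[(-2, ())]]
  branch[2] choose=4:
    choose[4, 2] @ H3
      branch[0] choose=4:
        H0 returns (0, ())
        H1 returns [(0, ())]
        H2 returns [(0, ())]
        H3 returns [[(0, ())]]
      branch[1] choose=2:
        H0 returns (2, ())
        H1 returns [(2, ())]
        H2 returns [(2, ())]
        H3 returns [[(2, ())]]
= [[(2, ())], [(4, ())], [(-4, ())], [(-2, ())], [(0, ())], [(2, ())]]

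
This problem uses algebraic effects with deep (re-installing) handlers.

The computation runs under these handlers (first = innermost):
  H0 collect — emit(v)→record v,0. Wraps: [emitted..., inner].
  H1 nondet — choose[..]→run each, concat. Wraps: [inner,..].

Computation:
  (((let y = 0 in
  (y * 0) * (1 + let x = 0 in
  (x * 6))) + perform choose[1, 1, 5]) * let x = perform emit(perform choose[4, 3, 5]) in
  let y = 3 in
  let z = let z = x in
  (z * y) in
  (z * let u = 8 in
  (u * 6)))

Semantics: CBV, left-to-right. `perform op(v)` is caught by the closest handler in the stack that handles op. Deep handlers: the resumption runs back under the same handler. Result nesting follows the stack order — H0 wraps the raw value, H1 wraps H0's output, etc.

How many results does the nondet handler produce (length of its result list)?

Working:
choose[1, 1, 5] @ H1
  branch[0] choose=1:
    choose[4, 3, 5] @ H1
      branch[0] choose=4:
        emit(4) @ H0 ⇒ out+=4
        H0 returns [4, 0]
        H1 returns [[4, 0]]
      branch[1] choose=3:
        emit(3) @ H0 ⇒ out+=3
        H0 returns [3, 0]
        H1 returns [[3, 0]]
      branch[2] choose=5:
        emit(5) @ H0 ⇒ out+=5
        H0 returns [5, 0]
        H1 returns [[5, 0]]
  branch[1] choose=1:
    choose[4, 3, 5] @ H1
      branch[0] choose=4:
        emit(4) @ H0 ⇒ out+=4
        H0 returns [4, 0]
        H1 returns [[4, 0]]
      branch[1] choose=3:
        emit(3) @ H0 ⇒ out+=3
        H0 returns [3, 0]
        H1 returns [[3, 0]]
      branch[2] choose=5:
        emit(5) @ H0 ⇒ out+=5
        H0 returns [5, 0]
        H1 returns [[5, 0]]
  branch[2] choose=5:
    choose[4, 3, 5] @ H1
      branch[0] choose=4:
        emit(4) @ H0 ⇒ out+=4
        H0 returns [4, 0]
        H1 returns [[4, 0]]
      branch[1] choose=3:
        emit(3) @ H0 ⇒ out+=3
        H0 returns [3, 0]
        H1 returns [[3, 0]]
      branch[2] choose=5:
        emit(5) @ H0 ⇒ out+=5
        H0 returns [5, 0]
        H1 returns [[5, 0]]
= [[4, 0], [3, 0], [5, 0], [4, 0], [3, 0], [5, 0], [4, 0], [3, 0], [5, 0]]

Answer: 9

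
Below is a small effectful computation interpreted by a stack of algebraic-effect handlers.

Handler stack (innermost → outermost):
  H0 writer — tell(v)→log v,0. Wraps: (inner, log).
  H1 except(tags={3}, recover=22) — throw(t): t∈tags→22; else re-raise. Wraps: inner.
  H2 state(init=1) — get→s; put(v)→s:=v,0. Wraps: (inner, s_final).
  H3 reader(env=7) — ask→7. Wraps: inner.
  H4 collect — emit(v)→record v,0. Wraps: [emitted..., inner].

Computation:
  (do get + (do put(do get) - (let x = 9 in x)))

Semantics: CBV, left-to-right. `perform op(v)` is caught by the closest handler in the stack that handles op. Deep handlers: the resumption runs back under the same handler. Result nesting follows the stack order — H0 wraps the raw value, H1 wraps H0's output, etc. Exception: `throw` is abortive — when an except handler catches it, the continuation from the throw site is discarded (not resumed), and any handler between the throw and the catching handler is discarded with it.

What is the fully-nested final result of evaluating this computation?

Evaluation trace:
get @ H2 ⇒ 1
get @ H2 ⇒ 1
put(1) @ H2 ⇒ s:=1
H0 returns (-8, ())
H1 returns (-8, ())
H2 returns ((-8, ()), 1)
H3 returns ((-8, ()), 1)
H4 returns [((-8, ()), 1)]
= [((-8, ()), 1)]

Answer: [((-8, ()), 1)]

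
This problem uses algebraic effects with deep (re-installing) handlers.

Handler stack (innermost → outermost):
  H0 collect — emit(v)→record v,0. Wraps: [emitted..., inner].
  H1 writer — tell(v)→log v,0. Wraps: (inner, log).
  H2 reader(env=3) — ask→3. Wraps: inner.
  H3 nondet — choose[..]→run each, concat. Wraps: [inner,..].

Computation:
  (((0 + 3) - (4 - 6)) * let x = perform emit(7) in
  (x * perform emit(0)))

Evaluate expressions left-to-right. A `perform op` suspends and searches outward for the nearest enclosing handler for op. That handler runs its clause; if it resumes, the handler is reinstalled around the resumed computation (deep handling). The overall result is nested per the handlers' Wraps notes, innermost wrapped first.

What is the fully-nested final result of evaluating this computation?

Step-by-step:
emit(7) @ H0 ⇒ out+=7
emit(0) @ H0 ⇒ out+=0
H0 returns [7, 0, 0]
H1 returns ([7, 0, 0], ())
H2 returns ([7, 0, 0], ())
H3 returns [([7, 0, 0], ())]
= [([7, 0, 0], ())]

Answer: [([7, 0, 0], ())]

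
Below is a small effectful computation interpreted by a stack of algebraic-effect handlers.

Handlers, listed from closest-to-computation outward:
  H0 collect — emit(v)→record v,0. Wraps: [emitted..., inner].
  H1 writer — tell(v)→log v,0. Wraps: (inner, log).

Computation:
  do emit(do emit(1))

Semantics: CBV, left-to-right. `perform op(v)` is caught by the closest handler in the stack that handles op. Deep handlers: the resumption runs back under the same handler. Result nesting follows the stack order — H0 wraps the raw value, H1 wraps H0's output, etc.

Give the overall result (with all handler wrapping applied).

Answer: ([1, 0, 0], ())

Step-by-step:
emit(1) @ H0 ⇒ out+=1
emit(0) @ H0 ⇒ out+=0
H0 returns [1, 0, 0]
H1 returns ([1, 0, 0], ())
= ([1, 0, 0], ())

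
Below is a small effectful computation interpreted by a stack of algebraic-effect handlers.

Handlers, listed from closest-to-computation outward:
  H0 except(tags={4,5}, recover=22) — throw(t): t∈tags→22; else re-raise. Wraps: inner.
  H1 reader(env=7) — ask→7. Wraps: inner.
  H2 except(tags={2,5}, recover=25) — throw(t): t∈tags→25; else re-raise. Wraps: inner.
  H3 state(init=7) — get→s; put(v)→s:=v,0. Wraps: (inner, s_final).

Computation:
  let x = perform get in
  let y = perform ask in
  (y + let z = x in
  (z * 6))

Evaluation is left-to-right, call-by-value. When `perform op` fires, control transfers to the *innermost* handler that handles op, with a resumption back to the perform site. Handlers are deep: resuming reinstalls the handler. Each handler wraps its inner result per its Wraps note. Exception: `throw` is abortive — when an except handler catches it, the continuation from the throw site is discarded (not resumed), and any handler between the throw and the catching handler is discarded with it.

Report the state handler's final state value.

Answer: 7

Working:
get @ H3 ⇒ 7
ask @ H1 ⇒ 7
H0 returns 49
H1 returns 49
H2 returns 49
H3 returns (49, 7)
= (49, 7)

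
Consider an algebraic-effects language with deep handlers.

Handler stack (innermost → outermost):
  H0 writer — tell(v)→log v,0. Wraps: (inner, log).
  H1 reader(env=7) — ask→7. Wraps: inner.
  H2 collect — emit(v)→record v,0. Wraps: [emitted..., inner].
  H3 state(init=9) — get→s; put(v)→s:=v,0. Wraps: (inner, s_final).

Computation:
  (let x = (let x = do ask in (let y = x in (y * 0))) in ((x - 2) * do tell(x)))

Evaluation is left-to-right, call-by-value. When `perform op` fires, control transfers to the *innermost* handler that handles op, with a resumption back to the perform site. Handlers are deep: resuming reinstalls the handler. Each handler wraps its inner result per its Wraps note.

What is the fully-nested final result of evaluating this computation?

Answer: ([(0, (0))], 9)

Working:
ask @ H1 ⇒ 7
tell(0) @ H0 ⇒ log+=0
H0 returns (0, (0))
H1 returns (0, (0))
H2 returns [(0, (0))]
H3 returns ([(0, (0))], 9)
= ([(0, (0))], 9)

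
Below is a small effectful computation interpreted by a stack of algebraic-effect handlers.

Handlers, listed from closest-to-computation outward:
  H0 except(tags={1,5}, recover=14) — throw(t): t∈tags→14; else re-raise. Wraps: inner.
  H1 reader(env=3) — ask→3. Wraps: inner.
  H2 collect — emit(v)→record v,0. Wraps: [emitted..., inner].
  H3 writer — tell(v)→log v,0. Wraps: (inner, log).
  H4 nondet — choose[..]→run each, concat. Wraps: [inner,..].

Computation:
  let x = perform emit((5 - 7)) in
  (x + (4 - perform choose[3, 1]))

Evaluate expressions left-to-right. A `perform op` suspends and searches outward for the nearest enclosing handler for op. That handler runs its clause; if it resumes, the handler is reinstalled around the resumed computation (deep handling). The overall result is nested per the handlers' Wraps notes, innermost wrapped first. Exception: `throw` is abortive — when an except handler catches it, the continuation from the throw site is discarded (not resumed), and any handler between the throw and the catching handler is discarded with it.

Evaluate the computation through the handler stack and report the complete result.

Step-by-step:
emit(-2) @ H2 ⇒ out+=-2
choose[3, 1] @ H4
  branch[0] choose=3:
    H0 returns 1
    H1 returns 1
    H2 returns [-2, 1]
    H3 returns ([-2, 1], ())
    H4 returns [([-2, 1], ())]
  branch[1] choose=1:
    H0 returns 3
    H1 returns 3
    H2 returns [-2, 3]
    H3 returns ([-2, 3], ())
    H4 returns [([-2, 3], ())]
= [([-2, 1], ()), ([-2, 3], ())]

Answer: [([-2, 1], ()), ([-2, 3], ())]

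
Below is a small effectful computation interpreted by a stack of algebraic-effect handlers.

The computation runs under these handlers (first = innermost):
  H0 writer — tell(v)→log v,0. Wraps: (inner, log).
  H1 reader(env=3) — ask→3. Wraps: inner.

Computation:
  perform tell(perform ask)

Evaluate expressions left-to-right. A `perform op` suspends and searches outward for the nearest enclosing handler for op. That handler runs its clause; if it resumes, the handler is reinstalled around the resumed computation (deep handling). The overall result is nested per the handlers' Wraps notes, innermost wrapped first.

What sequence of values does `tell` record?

Evaluation trace:
ask @ H1 ⇒ 3
tell(3) @ H0 ⇒ log+=3
H0 returns (0, (3))
H1 returns (0, (3))
= (0, (3))

Answer: (3)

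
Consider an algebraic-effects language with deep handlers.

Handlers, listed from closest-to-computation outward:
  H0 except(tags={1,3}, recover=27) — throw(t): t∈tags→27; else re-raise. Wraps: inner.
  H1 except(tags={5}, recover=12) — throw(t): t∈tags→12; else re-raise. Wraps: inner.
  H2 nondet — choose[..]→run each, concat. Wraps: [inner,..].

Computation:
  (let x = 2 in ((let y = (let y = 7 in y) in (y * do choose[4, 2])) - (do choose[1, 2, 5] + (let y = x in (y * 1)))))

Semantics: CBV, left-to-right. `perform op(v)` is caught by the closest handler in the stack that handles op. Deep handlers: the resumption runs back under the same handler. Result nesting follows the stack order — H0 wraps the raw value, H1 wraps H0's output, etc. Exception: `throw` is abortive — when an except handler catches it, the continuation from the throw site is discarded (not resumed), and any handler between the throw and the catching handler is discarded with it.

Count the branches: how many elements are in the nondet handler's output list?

Step-by-step:
choose[4, 2] @ H2
  branch[0] choose=4:
    choose[1, 2, 5] @ H2
      branch[0] choose=1:
        H0 returns 25
        H1 returns 25
        H2 returns [25]
      branch[1] choose=2:
        H0 returns 24
        H1 returns 24
        H2 returns [24]
      branch[2] choose=5:
        H0 returns 21
        H1 returns 21
        H2 returns [21]
  branch[1] choose=2:
    choose[1, 2, 5] @ H2
      branch[0] choose=1:
        H0 returns 11
        H1 returns 11
        H2 returns [11]
      branch[1] choose=2:
        H0 returns 10
        H1 returns 10
        H2 returns [10]
      branch[2] choose=5:
        H0 returns 7
        H1 returns 7
        H2 returns [7]
= [25, 24, 21, 11, 10, 7]

Answer: 6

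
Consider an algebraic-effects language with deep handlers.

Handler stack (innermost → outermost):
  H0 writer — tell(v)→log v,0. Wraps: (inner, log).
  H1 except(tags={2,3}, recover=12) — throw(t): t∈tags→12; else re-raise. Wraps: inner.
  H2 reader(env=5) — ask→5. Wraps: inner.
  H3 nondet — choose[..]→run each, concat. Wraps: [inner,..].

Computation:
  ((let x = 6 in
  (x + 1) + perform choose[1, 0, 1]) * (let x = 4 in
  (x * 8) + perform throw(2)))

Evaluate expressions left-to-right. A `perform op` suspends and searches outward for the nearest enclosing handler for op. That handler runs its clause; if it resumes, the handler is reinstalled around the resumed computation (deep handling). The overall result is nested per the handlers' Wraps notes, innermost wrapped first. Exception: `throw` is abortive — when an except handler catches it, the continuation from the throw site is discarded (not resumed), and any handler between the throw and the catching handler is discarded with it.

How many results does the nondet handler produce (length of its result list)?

Answer: 3

Step-by-step:
choose[1, 0, 1] @ H3
  branch[0] choose=1:
    throw(2) @ H1 caught ⇒ 12
    H2 returns 12
    H3 returns [12]
  branch[1] choose=0:
    throw(2) @ H1 caught ⇒ 12
    H2 returns 12
    H3 returns [12]
  branch[2] choose=1:
    throw(2) @ H1 caught ⇒ 12
    H2 returns 12
    H3 returns [12]
= [12, 12, 12]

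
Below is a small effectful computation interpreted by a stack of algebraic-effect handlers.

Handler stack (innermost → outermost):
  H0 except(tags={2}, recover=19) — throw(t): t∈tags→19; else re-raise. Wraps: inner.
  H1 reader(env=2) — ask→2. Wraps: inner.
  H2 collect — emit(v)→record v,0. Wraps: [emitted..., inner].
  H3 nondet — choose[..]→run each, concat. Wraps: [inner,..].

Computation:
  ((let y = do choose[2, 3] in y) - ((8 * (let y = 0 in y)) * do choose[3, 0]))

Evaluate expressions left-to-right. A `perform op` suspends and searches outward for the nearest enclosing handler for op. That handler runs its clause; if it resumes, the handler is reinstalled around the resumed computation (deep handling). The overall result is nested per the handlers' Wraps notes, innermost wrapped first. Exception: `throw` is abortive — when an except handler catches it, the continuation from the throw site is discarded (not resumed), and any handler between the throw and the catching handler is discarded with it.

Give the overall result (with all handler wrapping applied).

Step-by-step:
choose[2, 3] @ H3
  branch[0] choose=2:
    choose[3, 0] @ H3
      branch[0] choose=3:
        H0 returns 2
        H1 returns 2
        H2 returns [2]
        H3 returns [[2]]
      branch[1] choose=0:
        H0 returns 2
        H1 returns 2
        H2 returns [2]
        H3 returns [[2]]
  branch[1] choose=3:
    choose[3, 0] @ H3
      branch[0] choose=3:
        H0 returns 3
        H1 returns 3
        H2 returns [3]
        H3 returns [[3]]
      branch[1] choose=0:
        H0 returns 3
        H1 returns 3
        H2 returns [3]
        H3 returns [[3]]
= [[2], [2], [3], [3]]

Answer: [[2], [2], [3], [3]]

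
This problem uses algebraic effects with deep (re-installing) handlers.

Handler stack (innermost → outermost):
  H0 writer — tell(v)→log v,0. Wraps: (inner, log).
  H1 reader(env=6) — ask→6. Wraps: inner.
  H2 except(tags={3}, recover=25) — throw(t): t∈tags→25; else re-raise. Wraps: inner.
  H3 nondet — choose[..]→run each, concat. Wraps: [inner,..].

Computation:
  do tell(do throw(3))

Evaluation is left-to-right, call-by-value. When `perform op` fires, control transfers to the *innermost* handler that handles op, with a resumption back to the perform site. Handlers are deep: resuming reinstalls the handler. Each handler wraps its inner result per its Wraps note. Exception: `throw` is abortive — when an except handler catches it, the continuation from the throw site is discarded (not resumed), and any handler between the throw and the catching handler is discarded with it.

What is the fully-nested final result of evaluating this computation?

Working:
throw(3) @ H2 caught ⇒ 25
H3 returns [25]
= [25]

Answer: [25]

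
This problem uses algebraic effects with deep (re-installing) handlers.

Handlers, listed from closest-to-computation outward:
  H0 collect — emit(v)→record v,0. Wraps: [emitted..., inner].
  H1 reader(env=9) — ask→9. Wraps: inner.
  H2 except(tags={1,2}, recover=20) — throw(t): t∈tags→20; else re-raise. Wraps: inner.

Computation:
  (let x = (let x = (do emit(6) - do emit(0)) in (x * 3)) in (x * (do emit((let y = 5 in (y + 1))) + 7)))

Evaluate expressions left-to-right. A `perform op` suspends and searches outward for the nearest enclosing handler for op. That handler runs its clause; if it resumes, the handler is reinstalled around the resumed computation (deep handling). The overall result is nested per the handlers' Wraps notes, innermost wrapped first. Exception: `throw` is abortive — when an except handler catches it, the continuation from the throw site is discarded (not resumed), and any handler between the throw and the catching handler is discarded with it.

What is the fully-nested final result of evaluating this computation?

Answer: [6, 0, 6, 0]

Working:
emit(6) @ H0 ⇒ out+=6
emit(0) @ H0 ⇒ out+=0
emit(6) @ H0 ⇒ out+=6
H0 returns [6, 0, 6, 0]
H1 returns [6, 0, 6, 0]
H2 returns [6, 0, 6, 0]
= [6, 0, 6, 0]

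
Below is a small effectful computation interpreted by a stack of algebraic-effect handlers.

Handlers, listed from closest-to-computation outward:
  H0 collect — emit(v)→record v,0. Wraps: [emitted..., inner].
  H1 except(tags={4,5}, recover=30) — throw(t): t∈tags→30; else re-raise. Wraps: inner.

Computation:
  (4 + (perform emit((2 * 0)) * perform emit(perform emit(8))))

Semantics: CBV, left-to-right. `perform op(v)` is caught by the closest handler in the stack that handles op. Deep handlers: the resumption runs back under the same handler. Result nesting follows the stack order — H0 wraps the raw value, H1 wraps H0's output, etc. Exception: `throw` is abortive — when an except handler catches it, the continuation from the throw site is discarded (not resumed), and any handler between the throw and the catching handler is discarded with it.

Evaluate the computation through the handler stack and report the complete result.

Step-by-step:
emit(0) @ H0 ⇒ out+=0
emit(8) @ H0 ⇒ out+=8
emit(0) @ H0 ⇒ out+=0
H0 returns [0, 8, 0, 4]
H1 returns [0, 8, 0, 4]
= [0, 8, 0, 4]

Answer: [0, 8, 0, 4]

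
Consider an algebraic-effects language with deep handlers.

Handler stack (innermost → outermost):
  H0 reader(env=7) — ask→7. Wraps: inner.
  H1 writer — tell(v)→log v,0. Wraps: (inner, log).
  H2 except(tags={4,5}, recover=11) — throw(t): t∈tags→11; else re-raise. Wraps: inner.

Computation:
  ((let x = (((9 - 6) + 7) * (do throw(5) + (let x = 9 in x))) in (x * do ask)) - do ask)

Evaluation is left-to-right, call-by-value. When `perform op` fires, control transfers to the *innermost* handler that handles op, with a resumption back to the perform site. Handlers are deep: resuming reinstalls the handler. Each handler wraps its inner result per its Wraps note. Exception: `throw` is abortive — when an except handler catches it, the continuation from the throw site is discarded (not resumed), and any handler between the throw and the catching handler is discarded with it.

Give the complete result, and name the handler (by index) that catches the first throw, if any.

Answer: 11 ; first throw caught by: H2

Working:
throw(5) @ H2 caught ⇒ 11
= 11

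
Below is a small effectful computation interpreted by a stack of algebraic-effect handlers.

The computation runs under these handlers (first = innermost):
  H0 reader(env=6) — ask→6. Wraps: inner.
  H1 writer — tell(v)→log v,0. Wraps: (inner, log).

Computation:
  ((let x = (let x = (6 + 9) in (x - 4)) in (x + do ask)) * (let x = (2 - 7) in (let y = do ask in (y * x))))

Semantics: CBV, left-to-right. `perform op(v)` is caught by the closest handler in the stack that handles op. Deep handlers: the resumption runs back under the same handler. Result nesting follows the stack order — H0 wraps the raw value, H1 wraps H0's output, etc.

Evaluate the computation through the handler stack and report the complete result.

Answer: (-510, ())

Evaluation trace:
ask @ H0 ⇒ 6
ask @ H0 ⇒ 6
H0 returns -510
H1 returns (-510, ())
= (-510, ())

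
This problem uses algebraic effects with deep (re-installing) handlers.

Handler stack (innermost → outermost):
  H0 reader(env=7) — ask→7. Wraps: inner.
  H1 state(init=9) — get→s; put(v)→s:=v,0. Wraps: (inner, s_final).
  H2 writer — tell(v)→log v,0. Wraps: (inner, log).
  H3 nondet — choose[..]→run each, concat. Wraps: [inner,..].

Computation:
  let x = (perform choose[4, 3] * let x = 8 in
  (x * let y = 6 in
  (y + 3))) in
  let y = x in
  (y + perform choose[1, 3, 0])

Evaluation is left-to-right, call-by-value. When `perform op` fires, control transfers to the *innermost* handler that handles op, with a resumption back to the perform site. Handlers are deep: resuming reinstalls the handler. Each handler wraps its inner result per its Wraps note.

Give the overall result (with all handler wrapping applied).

Answer: [((289, 9), ()), ((291, 9), ()), ((288, 9), ()), ((217, 9), ()), ((219, 9), ()), ((216, 9), ())]

Step-by-step:
choose[4, 3] @ H3
  branch[0] choose=4:
    choose[1, 3, 0] @ H3
      branch[0] choose=1:
        H0 returns 289
        H1 returns (289, 9)
        H2 returns ((289, 9), ())
        H3 returns [((289, 9), ())]
      branch[1] choose=3:
        H0 returns 291
        H1 returns (291, 9)
        H2 returns ((291, 9), ())
        H3 returns [((291, 9), ())]
      branch[2] choose=0:
        H0 returns 288
        H1 returns (288, 9)
        H2 returns ((288, 9), ())
        H3 returns [((288, 9), ())]
  branch[1] choose=3:
    choose[1, 3, 0] @ H3
      branch[0] choose=1:
        H0 returns 217
        H1 returns (217, 9)
        H2 returns ((217, 9), ())
        H3 returns [((217, 9), ())]
      branch[1] choose=3:
        H0 returns 219
        H1 returns (219, 9)
        H2 returns ((219, 9), ())
        H3 returns [((219, 9), ())]
      branch[2] choose=0:
        H0 returns 216
        H1 returns (216, 9)
        H2 returns ((216, 9), ())
        H3 returns [((216, 9), ())]
= [((289, 9), ()), ((291, 9), ()), ((288, 9), ()), ((217, 9), ()), ((219, 9), ()), ((216, 9), ())]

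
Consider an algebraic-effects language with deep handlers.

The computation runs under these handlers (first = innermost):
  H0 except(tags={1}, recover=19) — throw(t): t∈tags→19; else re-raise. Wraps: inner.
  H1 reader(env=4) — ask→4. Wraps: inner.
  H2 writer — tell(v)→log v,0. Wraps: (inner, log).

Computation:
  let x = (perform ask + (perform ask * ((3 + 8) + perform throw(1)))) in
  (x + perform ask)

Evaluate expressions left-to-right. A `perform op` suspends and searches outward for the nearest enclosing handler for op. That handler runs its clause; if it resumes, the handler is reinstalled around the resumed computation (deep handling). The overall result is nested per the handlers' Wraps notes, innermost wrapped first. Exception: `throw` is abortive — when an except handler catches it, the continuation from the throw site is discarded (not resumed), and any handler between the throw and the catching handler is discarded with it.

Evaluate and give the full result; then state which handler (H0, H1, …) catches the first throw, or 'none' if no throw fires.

Answer: (19, ()) ; first throw caught by: H0

Working:
ask @ H1 ⇒ 4
ask @ H1 ⇒ 4
throw(1) @ H0 caught ⇒ 19
H1 returns 19
H2 returns (19, ())
= (19, ())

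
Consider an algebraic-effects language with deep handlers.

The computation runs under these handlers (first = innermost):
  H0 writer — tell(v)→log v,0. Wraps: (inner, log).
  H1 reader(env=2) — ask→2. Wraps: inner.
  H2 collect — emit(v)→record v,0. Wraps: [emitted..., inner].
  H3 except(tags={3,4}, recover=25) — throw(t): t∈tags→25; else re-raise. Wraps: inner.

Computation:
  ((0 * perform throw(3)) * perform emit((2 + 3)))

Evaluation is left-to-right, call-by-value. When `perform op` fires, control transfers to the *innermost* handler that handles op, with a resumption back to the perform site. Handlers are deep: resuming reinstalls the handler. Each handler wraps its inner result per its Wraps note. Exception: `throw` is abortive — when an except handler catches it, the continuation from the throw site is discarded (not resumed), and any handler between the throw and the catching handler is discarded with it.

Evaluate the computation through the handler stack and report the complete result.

Answer: 25

Step-by-step:
throw(3) @ H3 caught ⇒ 25
= 25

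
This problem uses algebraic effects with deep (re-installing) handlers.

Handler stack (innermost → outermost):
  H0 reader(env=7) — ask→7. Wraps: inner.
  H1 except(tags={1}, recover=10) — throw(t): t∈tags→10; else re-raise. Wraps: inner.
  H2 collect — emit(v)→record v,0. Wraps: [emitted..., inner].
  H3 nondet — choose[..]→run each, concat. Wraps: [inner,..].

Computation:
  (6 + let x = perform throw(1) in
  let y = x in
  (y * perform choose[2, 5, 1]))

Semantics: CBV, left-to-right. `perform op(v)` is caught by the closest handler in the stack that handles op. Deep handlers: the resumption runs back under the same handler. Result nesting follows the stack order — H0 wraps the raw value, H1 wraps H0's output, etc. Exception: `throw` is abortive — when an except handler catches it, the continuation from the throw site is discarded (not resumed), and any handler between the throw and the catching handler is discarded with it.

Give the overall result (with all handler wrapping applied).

Answer: [[10]]

Working:
throw(1) @ H1 caught ⇒ 10
H2 returns [10]
H3 returns [[10]]
= [[10]]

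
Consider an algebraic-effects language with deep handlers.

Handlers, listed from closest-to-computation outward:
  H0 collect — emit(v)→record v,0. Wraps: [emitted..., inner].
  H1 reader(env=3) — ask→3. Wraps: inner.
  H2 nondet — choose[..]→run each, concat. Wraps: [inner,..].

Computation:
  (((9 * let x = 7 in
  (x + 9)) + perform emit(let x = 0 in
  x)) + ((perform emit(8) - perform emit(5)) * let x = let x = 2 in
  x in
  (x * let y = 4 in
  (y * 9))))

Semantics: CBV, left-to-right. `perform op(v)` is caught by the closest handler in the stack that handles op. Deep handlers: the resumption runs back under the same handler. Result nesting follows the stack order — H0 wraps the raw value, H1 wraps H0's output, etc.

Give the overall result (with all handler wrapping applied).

Step-by-step:
emit(0) @ H0 ⇒ out+=0
emit(8) @ H0 ⇒ out+=8
emit(5) @ H0 ⇒ out+=5
H0 returns [0, 8, 5, 144]
H1 returns [0, 8, 5, 144]
H2 returns [[0, 8, 5, 144]]
= [[0, 8, 5, 144]]

Answer: [[0, 8, 5, 144]]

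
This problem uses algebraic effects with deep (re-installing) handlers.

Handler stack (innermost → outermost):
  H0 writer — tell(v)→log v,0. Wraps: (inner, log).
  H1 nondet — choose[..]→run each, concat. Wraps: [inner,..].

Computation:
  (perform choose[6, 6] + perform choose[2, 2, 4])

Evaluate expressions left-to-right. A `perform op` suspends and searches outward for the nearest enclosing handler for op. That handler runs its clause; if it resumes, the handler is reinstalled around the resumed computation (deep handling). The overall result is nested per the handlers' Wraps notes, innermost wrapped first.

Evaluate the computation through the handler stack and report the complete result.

Answer: [(8, ()), (8, ()), (10, ()), (8, ()), (8, ()), (10, ())]

Evaluation trace:
choose[6, 6] @ H1
  branch[0] choose=6:
    choose[2, 2, 4] @ H1
      branch[0] choose=2:
        H0 returns (8, ())
        H1 returns [(8, ())]
      branch[1] choose=2:
        H0 returns (8, ())
        H1 returns [(8, ())]
      branch[2] choose=4:
        H0 returns (10, ())
        H1 returns [(10, ())]
  branch[1] choose=6:
    choose[2, 2, 4] @ H1
      branch[0] choose=2:
        H0 returns (8, ())
        H1 returns [(8, ())]
      branch[1] choose=2:
        H0 returns (8, ())
        H1 returns [(8, ())]
      branch[2] choose=4:
        H0 returns (10, ())
        H1 returns [(10, ())]
= [(8, ()), (8, ()), (10, ()), (8, ()), (8, ()), (10, ())]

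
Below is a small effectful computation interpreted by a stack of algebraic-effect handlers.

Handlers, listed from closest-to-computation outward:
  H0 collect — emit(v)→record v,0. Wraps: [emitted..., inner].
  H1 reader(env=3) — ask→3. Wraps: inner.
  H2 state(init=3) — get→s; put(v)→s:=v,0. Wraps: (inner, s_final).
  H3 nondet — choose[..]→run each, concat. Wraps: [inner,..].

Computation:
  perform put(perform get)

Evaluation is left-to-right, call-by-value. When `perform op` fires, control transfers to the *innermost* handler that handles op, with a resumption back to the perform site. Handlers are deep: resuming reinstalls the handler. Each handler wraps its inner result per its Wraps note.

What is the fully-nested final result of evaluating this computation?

Answer: [([0], 3)]

Evaluation trace:
get @ H2 ⇒ 3
put(3) @ H2 ⇒ s:=3
H0 returns [0]
H1 returns [0]
H2 returns ([0], 3)
H3 returns [([0], 3)]
= [([0], 3)]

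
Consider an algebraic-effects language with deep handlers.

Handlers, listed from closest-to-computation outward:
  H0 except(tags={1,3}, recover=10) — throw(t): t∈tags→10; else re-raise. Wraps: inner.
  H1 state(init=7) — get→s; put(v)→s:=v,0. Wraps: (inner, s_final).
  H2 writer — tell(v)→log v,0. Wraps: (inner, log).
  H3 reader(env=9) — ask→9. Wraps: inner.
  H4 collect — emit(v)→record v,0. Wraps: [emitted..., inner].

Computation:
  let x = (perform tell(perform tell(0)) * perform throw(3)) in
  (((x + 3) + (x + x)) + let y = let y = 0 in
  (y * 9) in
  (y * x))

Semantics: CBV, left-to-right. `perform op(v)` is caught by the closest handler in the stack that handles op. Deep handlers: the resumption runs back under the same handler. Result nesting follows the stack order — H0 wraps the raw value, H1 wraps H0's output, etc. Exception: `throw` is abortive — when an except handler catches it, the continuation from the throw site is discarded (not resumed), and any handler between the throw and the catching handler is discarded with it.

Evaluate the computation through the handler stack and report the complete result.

Evaluation trace:
tell(0) @ H2 ⇒ log+=0
tell(0) @ H2 ⇒ log+=0
throw(3) @ H0 caught ⇒ 10
H1 returns (10, 7)
H2 returns ((10, 7), (0, 0))
H3 returns ((10, 7), (0, 0))
H4 returns [((10, 7), (0, 0))]
= [((10, 7), (0, 0))]

Answer: [((10, 7), (0, 0))]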